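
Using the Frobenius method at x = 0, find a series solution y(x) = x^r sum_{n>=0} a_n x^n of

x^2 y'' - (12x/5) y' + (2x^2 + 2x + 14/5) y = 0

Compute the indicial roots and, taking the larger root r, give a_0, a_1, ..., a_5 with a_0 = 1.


Write in Frobenius form y'' + (p(x)/x) y' + (q(x)/x^2) y = 0:
  p(x) = -12/5,  q(x) = 2x^2 + 2x + 14/5.
Indicial equation: r(r-1) + (-12/5) r + (14/5) = 0 -> roots r_1 = 2, r_2 = 7/5.
Take r = r_1 = 2. Let y(x) = x^r sum_{n>=0} a_n x^n with a_0 = 1.
Substitute y = x^r sum a_n x^n and match x^{r+n}. The recurrence is
  D(n) a_n + 2 a_{n-1} + 2 a_{n-2} = 0,  where D(n) = (r+n)(r+n-1) + (-12/5)(r+n) + (14/5).
  a_n = [-2 a_{n-1} - 2 a_{n-2}] / D(n).
Since the indicial polynomial factors as (r - r_1)(r - r_2), D(n) = (r_1 + n - r_1)(r_1 + n - r_2) = n(n + 3/5).
Evaluating step by step (a_0 = 1):
  n = 1: D(1) = 1(1 + 3/5) = 8/5; numerator = -2(1) = -2; a_1 = (-2)/(8/5) = -5/4
  n = 2: D(2) = 2(2 + 3/5) = 26/5; numerator = -2(-5/4) - 2(1) = 1/2; a_2 = (1/2)/(26/5) = 5/52
  n = 3: D(3) = 3(3 + 3/5) = 54/5; numerator = -2(5/52) - 2(-5/4) = 30/13; a_3 = (30/13)/(54/5) = 25/117
  n = 4: D(4) = 4(4 + 3/5) = 92/5; numerator = -2(25/117) - 2(5/52) = -145/234; a_4 = (-145/234)/(92/5) = -725/21528
  n = 5: D(5) = 5(5 + 3/5) = 28; numerator = -2(-725/21528) - 2(25/117) = -3875/10764; a_5 = (-3875/10764)/(28) = -3875/301392

r = 2; a_0 = 1; a_1 = -5/4; a_2 = 5/52; a_3 = 25/117; a_4 = -725/21528; a_5 = -3875/301392


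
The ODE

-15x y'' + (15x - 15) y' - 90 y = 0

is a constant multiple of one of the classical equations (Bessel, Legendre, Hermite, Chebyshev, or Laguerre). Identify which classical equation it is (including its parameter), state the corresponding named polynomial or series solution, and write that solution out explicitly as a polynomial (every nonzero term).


All three coefficients share the factor -15; dividing through by -15 gives  x y'' + (1 - x) y' + 6 y = 0.
This matches the Laguerre equation x y'' + (1 - x) y' + n y = 0 with n = 6; the polynomial solution is L_6(x).
With y = sum_k a_k x^k, matching x^k gives (k+1)k a_{k+1} + (k+1) a_{k+1} - k a_k + n a_k = 0, i.e. (k+1)^2 a_{k+1} = (k - n) a_k = (k - 6) a_k. The right side vanishes at k = 6, so the series terminates at degree 6.
Standard normalization L_n(0) = 1 gives a_0 = 1. Work upward with a_{k+1} = (k - 6) a_k / (k+1)^2:
  a_1 = (0 - 6)(1) / 1^2 = -6/1 = -6
  a_2 = (1 - 6)(-6) / 2^2 = 30/4 = 15/2
  a_3 = (2 - 6)(15/2) / 3^2 = -30/9 = -10/3
  a_4 = (3 - 6)(-10/3) / 4^2 = 10/16 = 5/8
  a_5 = (4 - 6)(5/8) / 5^2 = (-5/4)/25 = -1/20
  a_6 = (5 - 6)(-1/20) / 6^2 = (1/20)/36 = 1/720
Hence L_6(x) = x^6/720 - x^5/20 + 5 x^4/8 - 10 x^3/3 + 15 x^2/2 - 6 x + 1.

L_6(x); series = x^6/720 - x^5/20 + 5 x^4/8 - 10 x^3/3 + 15 x^2/2 - 6 x + 1


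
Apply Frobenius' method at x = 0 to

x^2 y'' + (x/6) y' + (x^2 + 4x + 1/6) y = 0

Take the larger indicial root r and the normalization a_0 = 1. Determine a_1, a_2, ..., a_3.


Write in Frobenius form y'' + (p(x)/x) y' + (q(x)/x^2) y = 0:
  p(x) = 1/6,  q(x) = x^2 + 4x + 1/6.
Indicial equation: r(r-1) + (1/6) r + (1/6) = 0 -> roots r_1 = 1/2, r_2 = 1/3.
Take r = r_1 = 1/2. Let y(x) = x^r sum_{n>=0} a_n x^n with a_0 = 1.
Substitute y = x^r sum a_n x^n and match x^{r+n}. The recurrence is
  D(n) a_n + 4 a_{n-1} + 1 a_{n-2} = 0,  where D(n) = (r+n)(r+n-1) + (1/6)(r+n) + (1/6).
  a_n = [-4 a_{n-1} - 1 a_{n-2}] / D(n).
Since the indicial polynomial factors as (r - r_1)(r - r_2), D(n) = (r_1 + n - r_1)(r_1 + n - r_2) = n(n + 1/6).
Evaluating step by step (a_0 = 1):
  n = 1: D(1) = 1(1 + 1/6) = 7/6; numerator = -4(1) = -4; a_1 = (-4)/(7/6) = -24/7
  n = 2: D(2) = 2(2 + 1/6) = 13/3; numerator = -4(-24/7) - 1(1) = 89/7; a_2 = (89/7)/(13/3) = 267/91
  n = 3: D(3) = 3(3 + 1/6) = 19/2; numerator = -4(267/91) - 1(-24/7) = -108/13; a_3 = (-108/13)/(19/2) = -216/247

r = 1/2; a_0 = 1; a_1 = -24/7; a_2 = 267/91; a_3 = -216/247


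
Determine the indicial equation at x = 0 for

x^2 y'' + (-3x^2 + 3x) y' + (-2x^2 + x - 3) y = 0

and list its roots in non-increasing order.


Divide by x^2 to reach normal form y'' + P_1(x) y' + P_2(x) y = 0 with P_1(x) = -3 + 3/x and P_2(x) = -2 + 1/x - 3/x^2.
x = 0 is a singular point because the y'-coefficient -3 + 3/x has a pole at x = 0 and the y-coefficient -2 + 1/x - 3/x^2 has a pole at x = 0.
It is a regular singular point because x P_1(x) = p(x) = 3 - 3x and x^2 P_2(x) = q(x) = -2x^2 + x - 3 are polynomials, hence analytic at x = 0.
p(0) = 3,  q(0) = -3.
Indicial equation: r(r-1) + p(0) r + q(0) = 0, i.e. r^2 + (p(0) - 1) r + q(0) = 0, i.e. r^2 + 2 r - 3 = 0.
Discriminant: (2)^2 - 4(-3) = 16, so r = (-2 ± 4)/2.
Solving: r_1 = 1, r_2 = -3.

indicial: r^2 + 2 r - 3 = 0; roots r_1 = 1, r_2 = -3


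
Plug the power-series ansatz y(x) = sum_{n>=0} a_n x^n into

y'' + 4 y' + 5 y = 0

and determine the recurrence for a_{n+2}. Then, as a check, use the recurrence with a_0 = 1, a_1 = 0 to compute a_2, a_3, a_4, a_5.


Substitute y = sum_n a_n x^n.
y''(x) has coefficient (n+2)(n+1) a_{n+2} at x^n;
4 y'(x) has coefficient 4 (n+1) a_{n+1} at x^n;
5 y(x) has coefficient 5 a_n at x^n.
Matching x^n: (n+2)(n+1) a_{n+2} + 4 (n+1) a_{n+1} + 5 a_n = 0.
Thus a_{n+2} = [-4 (n+1) a_{n+1} - 5 a_n] / ((n+1)(n+2)).

Check with a_0 = 1, a_1 = 0 (apply the recurrence for n = 0, 1, 2, 3): a_0 = 1, a_1 = 0, a_2 = -5/2, a_3 = 10/3, a_4 = -55/24, a_5 = 1.

a_(n+2) = [-4 (n+1) a_(n+1) - 5 a_n] / ((n+1)(n+2)); check: a_0 = 1, a_1 = 0, a_2 = -5/2, a_3 = 10/3, a_4 = -55/24, a_5 = 1


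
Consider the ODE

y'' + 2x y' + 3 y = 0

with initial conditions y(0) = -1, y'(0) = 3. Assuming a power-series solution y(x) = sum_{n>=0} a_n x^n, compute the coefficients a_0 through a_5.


Ansatz: y(x) = sum_{n>=0} a_n x^n, so y'(x) = sum_{n>=1} n a_n x^(n-1) and y''(x) = sum_{n>=2} n(n-1) a_n x^(n-2).
Substitute into P(x) y'' + Q(x) y' + R(x) y = 0 with P(x) = 1, Q(x) = 2x, R(x) = 3, and match powers of x.
Initial conditions: a_0 = -1, a_1 = 3.
Setting the coefficient of each power of x to zero and solving order by order (substituting the coefficients already found):
  x^0: 2 a_2 + 3 a_0 = 0  ->  2 a_2 = -3 a_0 = 3  ->  a_2 = 3/2
  x^1: 6 a_3 + 5 a_1 = 0  ->  6 a_3 = -5 a_1 = -15  ->  a_3 = -5/2
  x^2: 12 a_4 + 7 a_2 = 0  ->  12 a_4 = -7 a_2 = -21/2  ->  a_4 = -7/8
  x^3: 20 a_5 + 9 a_3 = 0  ->  20 a_5 = -9 a_3 = 45/2  ->  a_5 = 9/8
Truncated series: y(x) = -1 + 3 x + (3/2) x^2 - (5/2) x^3 - (7/8) x^4 + (9/8) x^5 + O(x^6).

a_0 = -1; a_1 = 3; a_2 = 3/2; a_3 = -5/2; a_4 = -7/8; a_5 = 9/8


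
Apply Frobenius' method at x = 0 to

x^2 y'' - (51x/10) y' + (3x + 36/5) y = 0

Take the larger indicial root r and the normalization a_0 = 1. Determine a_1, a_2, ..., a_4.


Write in Frobenius form y'' + (p(x)/x) y' + (q(x)/x^2) y = 0:
  p(x) = -51/10,  q(x) = 3x + 36/5.
Indicial equation: r(r-1) + (-51/10) r + (36/5) = 0 -> roots r_1 = 9/2, r_2 = 8/5.
Take r = r_1 = 9/2. Let y(x) = x^r sum_{n>=0} a_n x^n with a_0 = 1.
Substitute y = x^r sum a_n x^n and match x^{r+n}. The recurrence is
  D(n) a_n + 3 a_{n-1} = 0,  where D(n) = (r+n)(r+n-1) + (-51/10)(r+n) + (36/5).
  a_n = -3 / D(n) * a_{n-1}.
Since the indicial polynomial factors as (r - r_1)(r - r_2), D(n) = (r_1 + n - r_1)(r_1 + n - r_2) = n(n + 29/10).
Evaluating step by step (a_0 = 1):
  n = 1: D(1) = 1(1 + 29/10) = 39/10; numerator = -3(1) = -3; a_1 = (-3)/(39/10) = -10/13
  n = 2: D(2) = 2(2 + 29/10) = 49/5; numerator = -3(-10/13) = 30/13; a_2 = (30/13)/(49/5) = 150/637
  n = 3: D(3) = 3(3 + 29/10) = 177/10; numerator = -3(150/637) = -450/637; a_3 = (-450/637)/(177/10) = -1500/37583
  n = 4: D(4) = 4(4 + 29/10) = 138/5; numerator = -3(-1500/37583) = 4500/37583; a_4 = (4500/37583)/(138/5) = 3750/864409

r = 9/2; a_0 = 1; a_1 = -10/13; a_2 = 150/637; a_3 = -1500/37583; a_4 = 3750/864409


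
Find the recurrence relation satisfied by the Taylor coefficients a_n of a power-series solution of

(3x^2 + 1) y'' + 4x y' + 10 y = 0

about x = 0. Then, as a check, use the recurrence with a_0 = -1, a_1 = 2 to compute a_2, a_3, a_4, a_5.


Substitute y = sum_n a_n x^n.
(1 + 3 x^2) y'' contributes (n+2)(n+1) a_{n+2} + 3 n(n-1) a_n at x^n.
4 x y'(x) contributes 4 n a_n at x^n.
10 y(x) contributes 10 a_n at x^n.
Matching x^n: (n+2)(n+1) a_{n+2} + (3 n(n-1) + 4 n + 10) a_n = 0.
Thus a_{n+2} = (-3 n(n-1) - 4 n - 10) / ((n+1)(n+2)) * a_n.

Check with a_0 = -1, a_1 = 2 (apply the recurrence for n = 0, 1, 2, 3): a_0 = -1, a_1 = 2, a_2 = 5, a_3 = -14/3, a_4 = -10, a_5 = 28/3.

a_(n+2) = (-3 n(n-1) - 4 n - 10) / ((n+1)(n+2)) * a_n; check: a_0 = -1, a_1 = 2, a_2 = 5, a_3 = -14/3, a_4 = -10, a_5 = 28/3


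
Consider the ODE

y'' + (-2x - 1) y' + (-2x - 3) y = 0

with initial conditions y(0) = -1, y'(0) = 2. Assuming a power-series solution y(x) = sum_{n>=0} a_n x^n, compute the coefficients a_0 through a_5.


Ansatz: y(x) = sum_{n>=0} a_n x^n, so y'(x) = sum_{n>=1} n a_n x^(n-1) and y''(x) = sum_{n>=2} n(n-1) a_n x^(n-2).
Substitute into P(x) y'' + Q(x) y' + R(x) y = 0 with P(x) = 1, Q(x) = -2x - 1, R(x) = -2x - 3, and match powers of x.
Initial conditions: a_0 = -1, a_1 = 2.
Setting the coefficient of each power of x to zero and solving order by order (substituting the coefficients already found):
  x^0: 2 a_2 - a_1 - 3 a_0 = 0  ->  2 a_2 = a_1 + 3 a_0 = -1  ->  a_2 = -1/2
  x^1: 6 a_3 - 2 a_2 - 5 a_1 - 2 a_0 = 0  ->  6 a_3 = 2 a_2 + 5 a_1 + 2 a_0 = 7  ->  a_3 = 7/6
  x^2: 12 a_4 - 3 a_3 - 7 a_2 - 2 a_1 = 0  ->  12 a_4 = 3 a_3 + 7 a_2 + 2 a_1 = 4  ->  a_4 = 1/3
  x^3: 20 a_5 - 4 a_4 - 9 a_3 - 2 a_2 = 0  ->  20 a_5 = 4 a_4 + 9 a_3 + 2 a_2 = 65/6  ->  a_5 = 13/24
Truncated series: y(x) = -1 + 2 x - (1/2) x^2 + (7/6) x^3 + (1/3) x^4 + (13/24) x^5 + O(x^6).

a_0 = -1; a_1 = 2; a_2 = -1/2; a_3 = 7/6; a_4 = 1/3; a_5 = 13/24


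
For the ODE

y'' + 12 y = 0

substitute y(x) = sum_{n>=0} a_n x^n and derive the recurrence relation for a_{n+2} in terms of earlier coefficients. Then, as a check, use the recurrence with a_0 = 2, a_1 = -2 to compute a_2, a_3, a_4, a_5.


Substitute y = sum_n a_n x^n into y'' + (const) y = 0.
y''(x) = sum_{n>=0} (n+2)(n+1) a_{n+2} x^n.
The ODE becomes sum_n [(n+2)(n+1) a_{n+2} + 12 a_n] x^n = 0.
Setting each coefficient to zero gives the recurrence:
  (n+2)(n+1) a_{n+2} + 12 a_n = 0,
  a_{n+2} = -12 / ((n+1)(n+2)) a_n.

Check with a_0 = 2, a_1 = -2 (apply the recurrence for n = 0, 1, 2, 3): a_0 = 2, a_1 = -2, a_2 = -12, a_3 = 4, a_4 = 12, a_5 = -12/5.

a_{n+2} = -12/((n+1)(n+2)) * a_n; check: a_0 = 2, a_1 = -2, a_2 = -12, a_3 = 4, a_4 = 12, a_5 = -12/5


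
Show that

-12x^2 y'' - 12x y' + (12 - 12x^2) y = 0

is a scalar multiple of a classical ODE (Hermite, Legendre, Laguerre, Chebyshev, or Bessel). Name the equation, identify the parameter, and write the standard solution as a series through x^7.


All three coefficients share the factor -12; dividing through by -12 gives  x^2 y'' + x y' + (x^2 - 1) y = 0.
This matches the Bessel equation x^2 y'' + x y' + (x^2 - nu^2) y = 0 with nu^2 = 1, so nu = 1; the solution bounded at x = 0 is J_1(x).
Frobenius at x = 0: indicial roots ±nu; for r = nu the recurrence k(k + 2nu) c_k = -c_{k-2} gives the standard series J_nu(x) = sum_{k>=0} (-1)^k / (k! (k+nu)!) (x/2)^(2k+nu). Evaluate the first 4 terms:
  k = 0: (-1)^0 / (0! * 1! * 2^1) x^1 = 1/(1*1*2) x^1 = (1/2) x^1
  k = 1: (-1)^1 / (1! * 2! * 2^3) x^3 = -1/(1*2*8) x^3 = (-1/16) x^3
  k = 2: (-1)^2 / (2! * 3! * 2^5) x^5 = 1/(2*6*32) x^5 = (1/384) x^5
  k = 3: (-1)^3 / (3! * 4! * 2^7) x^7 = -1/(6*24*128) x^7 = (-1/18432) x^7
Hence J_1(x) = -x^7/18432 + x^5/384 - x^3/16 + x/2 + ....

J_1(x); series = -x^7/18432 + x^5/384 - x^3/16 + x/2


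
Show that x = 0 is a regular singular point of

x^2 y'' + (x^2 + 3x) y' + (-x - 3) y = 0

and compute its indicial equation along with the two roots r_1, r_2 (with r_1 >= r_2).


Divide by x^2 to reach normal form y'' + P_1(x) y' + P_2(x) y = 0 with P_1(x) = 1 + 3/x and P_2(x) = -1/x - 3/x^2.
x = 0 is a singular point because the y'-coefficient 1 + 3/x has a pole at x = 0 and the y-coefficient -1/x - 3/x^2 has a pole at x = 0.
It is a regular singular point because x P_1(x) = p(x) = x + 3 and x^2 P_2(x) = q(x) = -x - 3 are polynomials, hence analytic at x = 0.
p(0) = 3,  q(0) = -3.
Indicial equation: r(r-1) + p(0) r + q(0) = 0, i.e. r^2 + (p(0) - 1) r + q(0) = 0, i.e. r^2 + 2 r - 3 = 0.
Discriminant: (2)^2 - 4(-3) = 16, so r = (-2 ± 4)/2.
Solving: r_1 = 1, r_2 = -3.

indicial: r^2 + 2 r - 3 = 0; roots r_1 = 1, r_2 = -3


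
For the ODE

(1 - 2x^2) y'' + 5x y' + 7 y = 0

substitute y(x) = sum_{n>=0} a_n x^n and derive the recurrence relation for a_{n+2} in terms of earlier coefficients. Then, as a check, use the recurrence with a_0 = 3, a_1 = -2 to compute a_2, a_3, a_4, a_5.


Substitute y = sum_n a_n x^n.
(1 - 2 x^2) y'' contributes (n+2)(n+1) a_{n+2} - 2 n(n-1) a_n at x^n.
5 x y'(x) contributes 5 n a_n at x^n.
7 y(x) contributes 7 a_n at x^n.
Matching x^n: (n+2)(n+1) a_{n+2} + (-2 n(n-1) + 5 n + 7) a_n = 0.
Thus a_{n+2} = (2 n(n-1) - 5 n - 7) / ((n+1)(n+2)) * a_n.

Check with a_0 = 3, a_1 = -2 (apply the recurrence for n = 0, 1, 2, 3): a_0 = 3, a_1 = -2, a_2 = -21/2, a_3 = 4, a_4 = 91/8, a_5 = -2.

a_(n+2) = (2 n(n-1) - 5 n - 7) / ((n+1)(n+2)) * a_n; check: a_0 = 3, a_1 = -2, a_2 = -21/2, a_3 = 4, a_4 = 91/8, a_5 = -2


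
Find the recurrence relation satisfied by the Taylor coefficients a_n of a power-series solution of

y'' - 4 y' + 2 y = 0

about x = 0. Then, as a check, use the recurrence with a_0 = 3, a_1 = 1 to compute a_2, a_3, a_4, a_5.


Substitute y = sum_n a_n x^n.
y''(x) has coefficient (n+2)(n+1) a_{n+2} at x^n;
-4 y'(x) has coefficient -4 (n+1) a_{n+1} at x^n;
2 y(x) has coefficient 2 a_n at x^n.
Matching x^n: (n+2)(n+1) a_{n+2} - 4 (n+1) a_{n+1} + 2 a_n = 0.
Thus a_{n+2} = [4 (n+1) a_{n+1} - 2 a_n] / ((n+1)(n+2)).

Check with a_0 = 3, a_1 = 1 (apply the recurrence for n = 0, 1, 2, 3): a_0 = 3, a_1 = 1, a_2 = -1, a_3 = -5/3, a_4 = -3/2, a_5 = -31/30.

a_(n+2) = [4 (n+1) a_(n+1) - 2 a_n] / ((n+1)(n+2)); check: a_0 = 3, a_1 = 1, a_2 = -1, a_3 = -5/3, a_4 = -3/2, a_5 = -31/30


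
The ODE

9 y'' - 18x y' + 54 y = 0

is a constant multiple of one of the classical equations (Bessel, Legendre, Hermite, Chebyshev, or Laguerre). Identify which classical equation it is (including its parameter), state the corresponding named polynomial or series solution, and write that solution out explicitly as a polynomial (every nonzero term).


All three coefficients share the factor 9; dividing through by 9 gives  y'' - 2x y' + 6 y = 0.
This matches the Hermite equation y'' - 2x y' + 2n y = 0 with 2n = 6, so n = 3; the polynomial solution is H_3(x).
With y = sum_k a_k x^k, matching x^k gives (k+2)(k+1) a_{k+2} = 2(k - n) a_k = 2(k - 3) a_k. The right side vanishes at k = 3, so the series with the parity of 3 terminates at degree 3.
Standard normalization: leading coefficient of H_n is 2^n, so a_3 = 2^3 = 8. Work downward with a_k = (k+1)(k+2) a_{k+2} / (2(k - n)):
  a_1 = (2)(3)(8) / (2(1 - 3)) = 48/(-4) = -12
Hence H_3(x) = 8 x^3 - 12 x.

H_3(x); series = 8 x^3 - 12 x


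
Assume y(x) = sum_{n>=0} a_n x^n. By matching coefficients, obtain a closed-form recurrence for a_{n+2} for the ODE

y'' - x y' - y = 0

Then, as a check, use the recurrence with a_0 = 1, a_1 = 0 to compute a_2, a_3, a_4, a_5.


Substitute y = sum_n a_n x^n.
y''(x) has coefficient (n+2)(n+1) a_{n+2} at x^n;
-x y'(x) has coefficient -n a_n at x^n (shift);
-y(x) has coefficient -1 a_n at x^n.
Matching x^n: (n+2)(n+1) a_{n+2} + (-n - 1) a_n = 0.
Thus a_{n+2} = (n + 1) / ((n+1)(n+2)) * a_n.

Check with a_0 = 1, a_1 = 0 (apply the recurrence for n = 0, 1, 2, 3): a_0 = 1, a_1 = 0, a_2 = 1/2, a_3 = 0, a_4 = 1/8, a_5 = 0.

a_(n+2) = (n + 1) / ((n+1)(n+2)) * a_n; check: a_0 = 1, a_1 = 0, a_2 = 1/2, a_3 = 0, a_4 = 1/8, a_5 = 0


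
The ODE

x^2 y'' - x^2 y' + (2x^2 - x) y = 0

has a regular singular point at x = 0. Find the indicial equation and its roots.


Divide by x^2 to reach normal form y'' + P_1(x) y' + P_2(x) y = 0 with P_1(x) = -1 and P_2(x) = 2 - 1/x.
x = 0 is a singular point because the y-coefficient 2 - 1/x has a pole at x = 0.
It is a regular singular point because x P_1(x) = p(x) = -x and x^2 P_2(x) = q(x) = 2x^2 - x are polynomials, hence analytic at x = 0.
p(0) = 0,  q(0) = 0.
Indicial equation: r(r-1) + p(0) r + q(0) = 0, i.e. r^2 + (p(0) - 1) r + q(0) = 0, i.e. r^2 - 1 r = 0.
Discriminant: (-1)^2 - 4(0) = 1, so r = (1 ± 1)/2.
Solving: r_1 = 1, r_2 = 0.

indicial: r^2 - 1 r = 0; roots r_1 = 1, r_2 = 0


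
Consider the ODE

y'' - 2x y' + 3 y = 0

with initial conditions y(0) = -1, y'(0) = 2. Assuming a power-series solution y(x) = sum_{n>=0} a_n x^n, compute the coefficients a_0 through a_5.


Ansatz: y(x) = sum_{n>=0} a_n x^n, so y'(x) = sum_{n>=1} n a_n x^(n-1) and y''(x) = sum_{n>=2} n(n-1) a_n x^(n-2).
Substitute into P(x) y'' + Q(x) y' + R(x) y = 0 with P(x) = 1, Q(x) = -2x, R(x) = 3, and match powers of x.
Initial conditions: a_0 = -1, a_1 = 2.
Setting the coefficient of each power of x to zero and solving order by order (substituting the coefficients already found):
  x^0: 2 a_2 + 3 a_0 = 0  ->  2 a_2 = -3 a_0 = 3  ->  a_2 = 3/2
  x^1: 6 a_3 + a_1 = 0  ->  6 a_3 = -a_1 = -2  ->  a_3 = -1/3
  x^2: 12 a_4 - a_2 = 0  ->  12 a_4 = a_2 = 3/2  ->  a_4 = 1/8
  x^3: 20 a_5 - 3 a_3 = 0  ->  20 a_5 = 3 a_3 = -1  ->  a_5 = -1/20
Truncated series: y(x) = -1 + 2 x + (3/2) x^2 - (1/3) x^3 + (1/8) x^4 - (1/20) x^5 + O(x^6).

a_0 = -1; a_1 = 2; a_2 = 3/2; a_3 = -1/3; a_4 = 1/8; a_5 = -1/20


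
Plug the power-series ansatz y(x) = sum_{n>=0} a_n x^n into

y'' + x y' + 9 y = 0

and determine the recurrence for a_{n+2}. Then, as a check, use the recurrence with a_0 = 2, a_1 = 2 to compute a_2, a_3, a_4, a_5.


Substitute y = sum_n a_n x^n.
y''(x) has coefficient (n+2)(n+1) a_{n+2} at x^n;
x y'(x) has coefficient n a_n at x^n (shift);
9 y(x) has coefficient 9 a_n at x^n.
Matching x^n: (n+2)(n+1) a_{n+2} + (n + 9) a_n = 0.
Thus a_{n+2} = (-n - 9) / ((n+1)(n+2)) * a_n.

Check with a_0 = 2, a_1 = 2 (apply the recurrence for n = 0, 1, 2, 3): a_0 = 2, a_1 = 2, a_2 = -9, a_3 = -10/3, a_4 = 33/4, a_5 = 2.

a_(n+2) = (-n - 9) / ((n+1)(n+2)) * a_n; check: a_0 = 2, a_1 = 2, a_2 = -9, a_3 = -10/3, a_4 = 33/4, a_5 = 2


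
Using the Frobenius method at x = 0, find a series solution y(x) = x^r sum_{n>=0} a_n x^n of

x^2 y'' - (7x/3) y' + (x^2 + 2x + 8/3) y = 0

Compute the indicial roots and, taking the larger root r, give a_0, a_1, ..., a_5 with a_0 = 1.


Write in Frobenius form y'' + (p(x)/x) y' + (q(x)/x^2) y = 0:
  p(x) = -7/3,  q(x) = x^2 + 2x + 8/3.
Indicial equation: r(r-1) + (-7/3) r + (8/3) = 0 -> roots r_1 = 2, r_2 = 4/3.
Take r = r_1 = 2. Let y(x) = x^r sum_{n>=0} a_n x^n with a_0 = 1.
Substitute y = x^r sum a_n x^n and match x^{r+n}. The recurrence is
  D(n) a_n + 2 a_{n-1} + 1 a_{n-2} = 0,  where D(n) = (r+n)(r+n-1) + (-7/3)(r+n) + (8/3).
  a_n = [-2 a_{n-1} - 1 a_{n-2}] / D(n).
Since the indicial polynomial factors as (r - r_1)(r - r_2), D(n) = (r_1 + n - r_1)(r_1 + n - r_2) = n(n + 2/3).
Evaluating step by step (a_0 = 1):
  n = 1: D(1) = 1(1 + 2/3) = 5/3; numerator = -2(1) = -2; a_1 = (-2)/(5/3) = -6/5
  n = 2: D(2) = 2(2 + 2/3) = 16/3; numerator = -2(-6/5) - 1(1) = 7/5; a_2 = (7/5)/(16/3) = 21/80
  n = 3: D(3) = 3(3 + 2/3) = 11; numerator = -2(21/80) - 1(-6/5) = 27/40; a_3 = (27/40)/(11) = 27/440
  n = 4: D(4) = 4(4 + 2/3) = 56/3; numerator = -2(27/440) - 1(21/80) = -339/880; a_4 = (-339/880)/(56/3) = -1017/49280
  n = 5: D(5) = 5(5 + 2/3) = 85/3; numerator = -2(-1017/49280) - 1(27/440) = -9/448; a_5 = (-9/448)/(85/3) = -27/38080

r = 2; a_0 = 1; a_1 = -6/5; a_2 = 21/80; a_3 = 27/440; a_4 = -1017/49280; a_5 = -27/38080


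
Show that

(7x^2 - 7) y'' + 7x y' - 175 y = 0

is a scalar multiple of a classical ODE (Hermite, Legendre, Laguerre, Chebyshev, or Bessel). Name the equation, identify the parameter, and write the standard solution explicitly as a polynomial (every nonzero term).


All three coefficients share the factor -7; dividing through by -7 gives  (1 - x^2) y'' - x y' + 25 y = 0.
This matches the Chebyshev equation (1 - x^2) y'' - x y' + n^2 y = 0 (note the -x y' term, not -2x y') with n^2 = 25, so n = 5; the polynomial solution is T_5(x).
With y = sum_k a_k x^k, matching x^k gives (k+2)(k+1) a_{k+2} = (k^2 - n^2) a_k = (k - 5)(k + 5) a_k. The right side vanishes at k = 5, so the series with the parity of 5 terminates at degree 5.
Standard normalization: leading coefficient of T_n is 2^(n-1), so a_5 = 2^4 = 16. Work downward with a_k = (k+1)(k+2) a_{k+2} / ((k - 5)(k + 5)):
  a_3 = (4)(5)(16) / ((3 - 5)(3 + 5)) = 320/(-16) = -20
  a_1 = (2)(3)(-20) / ((1 - 5)(1 + 5)) = -120/(-24) = 5
Hence T_5(x) = 16 x^5 - 20 x^3 + 5 x.

T_5(x); series = 16 x^5 - 20 x^3 + 5 x


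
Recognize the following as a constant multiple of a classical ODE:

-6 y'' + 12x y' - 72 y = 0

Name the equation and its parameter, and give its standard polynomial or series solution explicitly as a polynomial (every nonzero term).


All three coefficients share the factor -6; dividing through by -6 gives  y'' - 2x y' + 12 y = 0.
This matches the Hermite equation y'' - 2x y' + 2n y = 0 with 2n = 12, so n = 6; the polynomial solution is H_6(x).
With y = sum_k a_k x^k, matching x^k gives (k+2)(k+1) a_{k+2} = 2(k - n) a_k = 2(k - 6) a_k. The right side vanishes at k = 6, so the series with the parity of 6 terminates at degree 6.
Standard normalization: leading coefficient of H_n is 2^n, so a_6 = 2^6 = 64. Work downward with a_k = (k+1)(k+2) a_{k+2} / (2(k - n)):
  a_4 = (5)(6)(64) / (2(4 - 6)) = 1920/(-4) = -480
  a_2 = (3)(4)(-480) / (2(2 - 6)) = -5760/(-8) = 720
  a_0 = (1)(2)(720) / (2(0 - 6)) = 1440/(-12) = -120
Hence H_6(x) = 64 x^6 - 480 x^4 + 720 x^2 - 120.

H_6(x); series = 64 x^6 - 480 x^4 + 720 x^2 - 120


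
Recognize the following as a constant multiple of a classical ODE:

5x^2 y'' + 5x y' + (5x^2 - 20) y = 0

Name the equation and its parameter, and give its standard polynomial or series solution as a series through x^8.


All three coefficients share the factor 5; dividing through by 5 gives  x^2 y'' + x y' + (x^2 - 4) y = 0.
This matches the Bessel equation x^2 y'' + x y' + (x^2 - nu^2) y = 0 with nu^2 = 4, so nu = 2; the solution bounded at x = 0 is J_2(x).
Frobenius at x = 0: indicial roots ±nu; for r = nu the recurrence k(k + 2nu) c_k = -c_{k-2} gives the standard series J_nu(x) = sum_{k>=0} (-1)^k / (k! (k+nu)!) (x/2)^(2k+nu). Evaluate the first 4 terms:
  k = 0: (-1)^0 / (0! * 2! * 2^2) x^2 = 1/(1*2*4) x^2 = (1/8) x^2
  k = 1: (-1)^1 / (1! * 3! * 2^4) x^4 = -1/(1*6*16) x^4 = (-1/96) x^4
  k = 2: (-1)^2 / (2! * 4! * 2^6) x^6 = 1/(2*24*64) x^6 = (1/3072) x^6
  k = 3: (-1)^3 / (3! * 5! * 2^8) x^8 = -1/(6*120*256) x^8 = (-1/184320) x^8
Hence J_2(x) = -x^8/184320 + x^6/3072 - x^4/96 + x^2/8 + ....

J_2(x); series = -x^8/184320 + x^6/3072 - x^4/96 + x^2/8


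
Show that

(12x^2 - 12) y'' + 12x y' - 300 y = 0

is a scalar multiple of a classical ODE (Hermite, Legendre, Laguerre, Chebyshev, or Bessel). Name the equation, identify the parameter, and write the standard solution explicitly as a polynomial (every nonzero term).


All three coefficients share the factor -12; dividing through by -12 gives  (1 - x^2) y'' - x y' + 25 y = 0.
This matches the Chebyshev equation (1 - x^2) y'' - x y' + n^2 y = 0 (note the -x y' term, not -2x y') with n^2 = 25, so n = 5; the polynomial solution is T_5(x).
With y = sum_k a_k x^k, matching x^k gives (k+2)(k+1) a_{k+2} = (k^2 - n^2) a_k = (k - 5)(k + 5) a_k. The right side vanishes at k = 5, so the series with the parity of 5 terminates at degree 5.
Standard normalization: leading coefficient of T_n is 2^(n-1), so a_5 = 2^4 = 16. Work downward with a_k = (k+1)(k+2) a_{k+2} / ((k - 5)(k + 5)):
  a_3 = (4)(5)(16) / ((3 - 5)(3 + 5)) = 320/(-16) = -20
  a_1 = (2)(3)(-20) / ((1 - 5)(1 + 5)) = -120/(-24) = 5
Hence T_5(x) = 16 x^5 - 20 x^3 + 5 x.

T_5(x); series = 16 x^5 - 20 x^3 + 5 x


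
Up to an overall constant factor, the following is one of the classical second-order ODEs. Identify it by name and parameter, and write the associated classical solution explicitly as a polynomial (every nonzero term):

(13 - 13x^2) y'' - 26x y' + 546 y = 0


All three coefficients share the factor 13; dividing through by 13 gives  (1 - x^2) y'' - 2x y' + 42 y = 0.
This matches the Legendre equation (1 - x^2) y'' - 2x y' + n(n+1) y = 0 (note the -2x y' term) with n(n+1) = 42, so n = 6; the polynomial solution is P_6(x).
With y = sum_k a_k x^k, matching x^k gives (k+2)(k+1) a_{k+2} = [k(k+1) - n(n+1)] a_k = (k - 6)(k + 7) a_k. The right side vanishes at k = 6, so the series with the parity of 6 terminates at degree 6.
Standard normalization (P_n(1) = 1): leading coefficient (2n)!/(2^n (n!)^2) = 479001600/(64*518400) = 231/16, so a_6 = 231/16. Work downward with a_k = (k+1)(k+2) a_{k+2} / ((k - 6)(k + 7)):
  a_4 = (5)(6)(231/16) / ((4 - 6)(4 + 7)) = (3465/8)/(-22) = -315/16
  a_2 = (3)(4)(-315/16) / ((2 - 6)(2 + 7)) = (-945/4)/(-36) = 105/16
  a_0 = (1)(2)(105/16) / ((0 - 6)(0 + 7)) = (105/8)/(-42) = -5/16
Hence P_6(x) = 231 x^6/16 - 315 x^4/16 + 105 x^2/16 - 5/16.

P_6(x); series = 231 x^6/16 - 315 x^4/16 + 105 x^2/16 - 5/16


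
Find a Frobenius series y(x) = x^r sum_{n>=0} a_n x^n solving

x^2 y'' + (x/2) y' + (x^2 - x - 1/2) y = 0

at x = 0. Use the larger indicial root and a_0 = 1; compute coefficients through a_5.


Write in Frobenius form y'' + (p(x)/x) y' + (q(x)/x^2) y = 0:
  p(x) = 1/2,  q(x) = x^2 - x - 1/2.
Indicial equation: r(r-1) + (1/2) r + (-1/2) = 0 -> roots r_1 = 1, r_2 = -1/2.
Take r = r_1 = 1. Let y(x) = x^r sum_{n>=0} a_n x^n with a_0 = 1.
Substitute y = x^r sum a_n x^n and match x^{r+n}. The recurrence is
  D(n) a_n - 1 a_{n-1} + 1 a_{n-2} = 0,  where D(n) = (r+n)(r+n-1) + (1/2)(r+n) + (-1/2).
  a_n = [1 a_{n-1} - 1 a_{n-2}] / D(n).
Since the indicial polynomial factors as (r - r_1)(r - r_2), D(n) = (r_1 + n - r_1)(r_1 + n - r_2) = n(n + 3/2).
Evaluating step by step (a_0 = 1):
  n = 1: D(1) = 1(1 + 3/2) = 5/2; numerator = 1(1) = 1; a_1 = (1)/(5/2) = 2/5
  n = 2: D(2) = 2(2 + 3/2) = 7; numerator = 1(2/5) - 1(1) = -3/5; a_2 = (-3/5)/(7) = -3/35
  n = 3: D(3) = 3(3 + 3/2) = 27/2; numerator = 1(-3/35) - 1(2/5) = -17/35; a_3 = (-17/35)/(27/2) = -34/945
  n = 4: D(4) = 4(4 + 3/2) = 22; numerator = 1(-34/945) - 1(-3/35) = 47/945; a_4 = (47/945)/(22) = 47/20790
  n = 5: D(5) = 5(5 + 3/2) = 65/2; numerator = 1(47/20790) - 1(-34/945) = 53/1386; a_5 = (53/1386)/(65/2) = 53/45045

r = 1; a_0 = 1; a_1 = 2/5; a_2 = -3/35; a_3 = -34/945; a_4 = 47/20790; a_5 = 53/45045


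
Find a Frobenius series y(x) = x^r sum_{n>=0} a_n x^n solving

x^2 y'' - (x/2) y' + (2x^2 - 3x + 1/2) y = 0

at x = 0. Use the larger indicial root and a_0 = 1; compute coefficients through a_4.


Write in Frobenius form y'' + (p(x)/x) y' + (q(x)/x^2) y = 0:
  p(x) = -1/2,  q(x) = 2x^2 - 3x + 1/2.
Indicial equation: r(r-1) + (-1/2) r + (1/2) = 0 -> roots r_1 = 1, r_2 = 1/2.
Take r = r_1 = 1. Let y(x) = x^r sum_{n>=0} a_n x^n with a_0 = 1.
Substitute y = x^r sum a_n x^n and match x^{r+n}. The recurrence is
  D(n) a_n - 3 a_{n-1} + 2 a_{n-2} = 0,  where D(n) = (r+n)(r+n-1) + (-1/2)(r+n) + (1/2).
  a_n = [3 a_{n-1} - 2 a_{n-2}] / D(n).
Since the indicial polynomial factors as (r - r_1)(r - r_2), D(n) = (r_1 + n - r_1)(r_1 + n - r_2) = n(n + 1/2).
Evaluating step by step (a_0 = 1):
  n = 1: D(1) = 1(1 + 1/2) = 3/2; numerator = 3(1) = 3; a_1 = (3)/(3/2) = 2
  n = 2: D(2) = 2(2 + 1/2) = 5; numerator = 3(2) - 2(1) = 4; a_2 = (4)/(5) = 4/5
  n = 3: D(3) = 3(3 + 1/2) = 21/2; numerator = 3(4/5) - 2(2) = -8/5; a_3 = (-8/5)/(21/2) = -16/105
  n = 4: D(4) = 4(4 + 1/2) = 18; numerator = 3(-16/105) - 2(4/5) = -72/35; a_4 = (-72/35)/(18) = -4/35

r = 1; a_0 = 1; a_1 = 2; a_2 = 4/5; a_3 = -16/105; a_4 = -4/35


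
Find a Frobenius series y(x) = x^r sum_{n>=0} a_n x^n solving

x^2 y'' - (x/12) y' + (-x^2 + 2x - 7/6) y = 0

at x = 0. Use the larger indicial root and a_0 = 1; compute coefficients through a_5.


Write in Frobenius form y'' + (p(x)/x) y' + (q(x)/x^2) y = 0:
  p(x) = -1/12,  q(x) = -x^2 + 2x - 7/6.
Indicial equation: r(r-1) + (-1/12) r + (-7/6) = 0 -> roots r_1 = 7/4, r_2 = -2/3.
Take r = r_1 = 7/4. Let y(x) = x^r sum_{n>=0} a_n x^n with a_0 = 1.
Substitute y = x^r sum a_n x^n and match x^{r+n}. The recurrence is
  D(n) a_n + 2 a_{n-1} - 1 a_{n-2} = 0,  where D(n) = (r+n)(r+n-1) + (-1/12)(r+n) + (-7/6).
  a_n = [-2 a_{n-1} + 1 a_{n-2}] / D(n).
Since the indicial polynomial factors as (r - r_1)(r - r_2), D(n) = (r_1 + n - r_1)(r_1 + n - r_2) = n(n + 29/12).
Evaluating step by step (a_0 = 1):
  n = 1: D(1) = 1(1 + 29/12) = 41/12; numerator = -2(1) = -2; a_1 = (-2)/(41/12) = -24/41
  n = 2: D(2) = 2(2 + 29/12) = 53/6; numerator = -2(-24/41) + 1(1) = 89/41; a_2 = (89/41)/(53/6) = 534/2173
  n = 3: D(3) = 3(3 + 29/12) = 65/4; numerator = -2(534/2173) + 1(-24/41) = -2340/2173; a_3 = (-2340/2173)/(65/4) = -144/2173
  n = 4: D(4) = 4(4 + 29/12) = 77/3; numerator = -2(-144/2173) + 1(534/2173) = 822/2173; a_4 = (822/2173)/(77/3) = 2466/167321
  n = 5: D(5) = 5(5 + 29/12) = 445/12; numerator = -2(2466/167321) + 1(-144/2173) = -16020/167321; a_5 = (-16020/167321)/(445/12) = -432/167321

r = 7/4; a_0 = 1; a_1 = -24/41; a_2 = 534/2173; a_3 = -144/2173; a_4 = 2466/167321; a_5 = -432/167321


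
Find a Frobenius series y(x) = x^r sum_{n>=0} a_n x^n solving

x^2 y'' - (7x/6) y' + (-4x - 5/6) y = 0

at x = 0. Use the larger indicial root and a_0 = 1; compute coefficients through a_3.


Write in Frobenius form y'' + (p(x)/x) y' + (q(x)/x^2) y = 0:
  p(x) = -7/6,  q(x) = -4x - 5/6.
Indicial equation: r(r-1) + (-7/6) r + (-5/6) = 0 -> roots r_1 = 5/2, r_2 = -1/3.
Take r = r_1 = 5/2. Let y(x) = x^r sum_{n>=0} a_n x^n with a_0 = 1.
Substitute y = x^r sum a_n x^n and match x^{r+n}. The recurrence is
  D(n) a_n - 4 a_{n-1} = 0,  where D(n) = (r+n)(r+n-1) + (-7/6)(r+n) + (-5/6).
  a_n = 4 / D(n) * a_{n-1}.
Since the indicial polynomial factors as (r - r_1)(r - r_2), D(n) = (r_1 + n - r_1)(r_1 + n - r_2) = n(n + 17/6).
Evaluating step by step (a_0 = 1):
  n = 1: D(1) = 1(1 + 17/6) = 23/6; numerator = 4(1) = 4; a_1 = (4)/(23/6) = 24/23
  n = 2: D(2) = 2(2 + 17/6) = 29/3; numerator = 4(24/23) = 96/23; a_2 = (96/23)/(29/3) = 288/667
  n = 3: D(3) = 3(3 + 17/6) = 35/2; numerator = 4(288/667) = 1152/667; a_3 = (1152/667)/(35/2) = 2304/23345

r = 5/2; a_0 = 1; a_1 = 24/23; a_2 = 288/667; a_3 = 2304/23345


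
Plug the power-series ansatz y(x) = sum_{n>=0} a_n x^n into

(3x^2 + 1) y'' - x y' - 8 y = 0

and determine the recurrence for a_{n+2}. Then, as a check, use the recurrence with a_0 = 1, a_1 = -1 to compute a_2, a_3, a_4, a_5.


Substitute y = sum_n a_n x^n.
(1 + 3 x^2) y'' contributes (n+2)(n+1) a_{n+2} + 3 n(n-1) a_n at x^n.
-x y'(x) contributes -n a_n at x^n.
-8 y(x) contributes -8 a_n at x^n.
Matching x^n: (n+2)(n+1) a_{n+2} + (3 n(n-1) - n - 8) a_n = 0.
Thus a_{n+2} = (-3 n(n-1) + n + 8) / ((n+1)(n+2)) * a_n.

Check with a_0 = 1, a_1 = -1 (apply the recurrence for n = 0, 1, 2, 3): a_0 = 1, a_1 = -1, a_2 = 4, a_3 = -3/2, a_4 = 4/3, a_5 = 21/40.

a_(n+2) = (-3 n(n-1) + n + 8) / ((n+1)(n+2)) * a_n; check: a_0 = 1, a_1 = -1, a_2 = 4, a_3 = -3/2, a_4 = 4/3, a_5 = 21/40


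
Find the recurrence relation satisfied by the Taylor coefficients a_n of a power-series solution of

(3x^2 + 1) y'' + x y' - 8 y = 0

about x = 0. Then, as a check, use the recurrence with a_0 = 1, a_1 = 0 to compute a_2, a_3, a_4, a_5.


Substitute y = sum_n a_n x^n.
(1 + 3 x^2) y'' contributes (n+2)(n+1) a_{n+2} + 3 n(n-1) a_n at x^n.
x y'(x) contributes n a_n at x^n.
-8 y(x) contributes -8 a_n at x^n.
Matching x^n: (n+2)(n+1) a_{n+2} + (3 n(n-1) + n - 8) a_n = 0.
Thus a_{n+2} = (-3 n(n-1) - n + 8) / ((n+1)(n+2)) * a_n.

Check with a_0 = 1, a_1 = 0 (apply the recurrence for n = 0, 1, 2, 3): a_0 = 1, a_1 = 0, a_2 = 4, a_3 = 0, a_4 = 0, a_5 = 0.

a_(n+2) = (-3 n(n-1) - n + 8) / ((n+1)(n+2)) * a_n; check: a_0 = 1, a_1 = 0, a_2 = 4, a_3 = 0, a_4 = 0, a_5 = 0


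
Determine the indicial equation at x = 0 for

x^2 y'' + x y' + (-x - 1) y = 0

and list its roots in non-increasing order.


Divide by x^2 to reach normal form y'' + P_1(x) y' + P_2(x) y = 0 with P_1(x) = 1/x and P_2(x) = -1/x - 1/x^2.
x = 0 is a singular point because the y'-coefficient 1/x has a pole at x = 0 and the y-coefficient -1/x - 1/x^2 has a pole at x = 0.
It is a regular singular point because x P_1(x) = p(x) = 1 and x^2 P_2(x) = q(x) = -x - 1 are polynomials, hence analytic at x = 0.
p(0) = 1,  q(0) = -1.
Indicial equation: r(r-1) + p(0) r + q(0) = 0, i.e. r^2 + (p(0) - 1) r + q(0) = 0, i.e. r^2 - 1 = 0.
Discriminant: (0)^2 - 4(-1) = 4, so r = (0 ± 2)/2.
Solving: r_1 = 1, r_2 = -1.

indicial: r^2 - 1 = 0; roots r_1 = 1, r_2 = -1


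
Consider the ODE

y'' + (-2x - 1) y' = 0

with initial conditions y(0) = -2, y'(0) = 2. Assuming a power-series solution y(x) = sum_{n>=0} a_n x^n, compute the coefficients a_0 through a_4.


Ansatz: y(x) = sum_{n>=0} a_n x^n, so y'(x) = sum_{n>=1} n a_n x^(n-1) and y''(x) = sum_{n>=2} n(n-1) a_n x^(n-2).
Substitute into P(x) y'' + Q(x) y' + R(x) y = 0 with P(x) = 1, Q(x) = -2x - 1, R(x) = 0, and match powers of x.
Initial conditions: a_0 = -2, a_1 = 2.
Setting the coefficient of each power of x to zero and solving order by order (substituting the coefficients already found):
  x^0: 2 a_2 - a_1 = 0  ->  2 a_2 = a_1 = 2  ->  a_2 = 1
  x^1: 6 a_3 - 2 a_2 - 2 a_1 = 0  ->  6 a_3 = 2 a_2 + 2 a_1 = 6  ->  a_3 = 1
  x^2: 12 a_4 - 3 a_3 - 4 a_2 = 0  ->  12 a_4 = 3 a_3 + 4 a_2 = 7  ->  a_4 = 7/12
Truncated series: y(x) = -2 + 2 x + x^2 + x^3 + (7/12) x^4 + O(x^5).

a_0 = -2; a_1 = 2; a_2 = 1; a_3 = 1; a_4 = 7/12


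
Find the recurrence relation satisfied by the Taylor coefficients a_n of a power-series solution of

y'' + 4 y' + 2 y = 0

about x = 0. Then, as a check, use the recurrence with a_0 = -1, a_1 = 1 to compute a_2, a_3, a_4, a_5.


Substitute y = sum_n a_n x^n.
y''(x) has coefficient (n+2)(n+1) a_{n+2} at x^n;
4 y'(x) has coefficient 4 (n+1) a_{n+1} at x^n;
2 y(x) has coefficient 2 a_n at x^n.
Matching x^n: (n+2)(n+1) a_{n+2} + 4 (n+1) a_{n+1} + 2 a_n = 0.
Thus a_{n+2} = [-4 (n+1) a_{n+1} - 2 a_n] / ((n+1)(n+2)).

Check with a_0 = -1, a_1 = 1 (apply the recurrence for n = 0, 1, 2, 3): a_0 = -1, a_1 = 1, a_2 = -1, a_3 = 1, a_4 = -5/6, a_5 = 17/30.

a_(n+2) = [-4 (n+1) a_(n+1) - 2 a_n] / ((n+1)(n+2)); check: a_0 = -1, a_1 = 1, a_2 = -1, a_3 = 1, a_4 = -5/6, a_5 = 17/30


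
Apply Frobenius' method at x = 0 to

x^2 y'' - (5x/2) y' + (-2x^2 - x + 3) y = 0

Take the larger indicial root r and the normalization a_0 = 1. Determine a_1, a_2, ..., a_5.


Write in Frobenius form y'' + (p(x)/x) y' + (q(x)/x^2) y = 0:
  p(x) = -5/2,  q(x) = -2x^2 - x + 3.
Indicial equation: r(r-1) + (-5/2) r + (3) = 0 -> roots r_1 = 2, r_2 = 3/2.
Take r = r_1 = 2. Let y(x) = x^r sum_{n>=0} a_n x^n with a_0 = 1.
Substitute y = x^r sum a_n x^n and match x^{r+n}. The recurrence is
  D(n) a_n - 1 a_{n-1} - 2 a_{n-2} = 0,  where D(n) = (r+n)(r+n-1) + (-5/2)(r+n) + (3).
  a_n = [1 a_{n-1} + 2 a_{n-2}] / D(n).
Since the indicial polynomial factors as (r - r_1)(r - r_2), D(n) = (r_1 + n - r_1)(r_1 + n - r_2) = n(n + 1/2).
Evaluating step by step (a_0 = 1):
  n = 1: D(1) = 1(1 + 1/2) = 3/2; numerator = 1(1) = 1; a_1 = (1)/(3/2) = 2/3
  n = 2: D(2) = 2(2 + 1/2) = 5; numerator = 1(2/3) + 2(1) = 8/3; a_2 = (8/3)/(5) = 8/15
  n = 3: D(3) = 3(3 + 1/2) = 21/2; numerator = 1(8/15) + 2(2/3) = 28/15; a_3 = (28/15)/(21/2) = 8/45
  n = 4: D(4) = 4(4 + 1/2) = 18; numerator = 1(8/45) + 2(8/15) = 56/45; a_4 = (56/45)/(18) = 28/405
  n = 5: D(5) = 5(5 + 1/2) = 55/2; numerator = 1(28/405) + 2(8/45) = 172/405; a_5 = (172/405)/(55/2) = 344/22275

r = 2; a_0 = 1; a_1 = 2/3; a_2 = 8/15; a_3 = 8/45; a_4 = 28/405; a_5 = 344/22275


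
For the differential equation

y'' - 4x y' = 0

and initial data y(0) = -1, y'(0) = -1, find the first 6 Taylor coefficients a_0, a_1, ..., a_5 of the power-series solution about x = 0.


Ansatz: y(x) = sum_{n>=0} a_n x^n, so y'(x) = sum_{n>=1} n a_n x^(n-1) and y''(x) = sum_{n>=2} n(n-1) a_n x^(n-2).
Substitute into P(x) y'' + Q(x) y' + R(x) y = 0 with P(x) = 1, Q(x) = -4x, R(x) = 0, and match powers of x.
Initial conditions: a_0 = -1, a_1 = -1.
Setting the coefficient of each power of x to zero and solving order by order (substituting the coefficients already found):
  x^0: 2 a_2 = 0  ->  a_2 = 0
  x^1: 6 a_3 - 4 a_1 = 0  ->  6 a_3 = 4 a_1 = -4  ->  a_3 = -2/3
  x^2: 12 a_4 - 8 a_2 = 0  ->  12 a_4 = 8 a_2 = 0  ->  a_4 = 0
  x^3: 20 a_5 - 12 a_3 = 0  ->  20 a_5 = 12 a_3 = -8  ->  a_5 = -2/5
Truncated series: y(x) = -1 - x - (2/3) x^3 - (2/5) x^5 + O(x^6).

a_0 = -1; a_1 = -1; a_2 = 0; a_3 = -2/3; a_4 = 0; a_5 = -2/5


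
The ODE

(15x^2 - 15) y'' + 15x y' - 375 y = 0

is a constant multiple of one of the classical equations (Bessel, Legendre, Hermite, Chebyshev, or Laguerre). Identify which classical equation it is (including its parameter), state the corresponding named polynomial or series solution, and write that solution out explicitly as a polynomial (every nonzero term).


All three coefficients share the factor -15; dividing through by -15 gives  (1 - x^2) y'' - x y' + 25 y = 0.
This matches the Chebyshev equation (1 - x^2) y'' - x y' + n^2 y = 0 (note the -x y' term, not -2x y') with n^2 = 25, so n = 5; the polynomial solution is T_5(x).
With y = sum_k a_k x^k, matching x^k gives (k+2)(k+1) a_{k+2} = (k^2 - n^2) a_k = (k - 5)(k + 5) a_k. The right side vanishes at k = 5, so the series with the parity of 5 terminates at degree 5.
Standard normalization: leading coefficient of T_n is 2^(n-1), so a_5 = 2^4 = 16. Work downward with a_k = (k+1)(k+2) a_{k+2} / ((k - 5)(k + 5)):
  a_3 = (4)(5)(16) / ((3 - 5)(3 + 5)) = 320/(-16) = -20
  a_1 = (2)(3)(-20) / ((1 - 5)(1 + 5)) = -120/(-24) = 5
Hence T_5(x) = 16 x^5 - 20 x^3 + 5 x.

T_5(x); series = 16 x^5 - 20 x^3 + 5 x


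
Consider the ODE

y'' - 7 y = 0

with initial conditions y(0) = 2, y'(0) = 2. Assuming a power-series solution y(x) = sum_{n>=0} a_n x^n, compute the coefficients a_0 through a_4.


Ansatz: y(x) = sum_{n>=0} a_n x^n, so y'(x) = sum_{n>=1} n a_n x^(n-1) and y''(x) = sum_{n>=2} n(n-1) a_n x^(n-2).
Substitute into P(x) y'' + Q(x) y' + R(x) y = 0 with P(x) = 1, Q(x) = 0, R(x) = -7, and match powers of x.
Initial conditions: a_0 = 2, a_1 = 2.
Setting the coefficient of each power of x to zero and solving order by order (substituting the coefficients already found):
  x^0: 2 a_2 - 7 a_0 = 0  ->  2 a_2 = 7 a_0 = 14  ->  a_2 = 7
  x^1: 6 a_3 - 7 a_1 = 0  ->  6 a_3 = 7 a_1 = 14  ->  a_3 = 7/3
  x^2: 12 a_4 - 7 a_2 = 0  ->  12 a_4 = 7 a_2 = 49  ->  a_4 = 49/12
Truncated series: y(x) = 2 + 2 x + 7 x^2 + (7/3) x^3 + (49/12) x^4 + O(x^5).

a_0 = 2; a_1 = 2; a_2 = 7; a_3 = 7/3; a_4 = 49/12


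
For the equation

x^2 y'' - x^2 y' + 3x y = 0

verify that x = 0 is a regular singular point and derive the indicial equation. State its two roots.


Divide by x^2 to reach normal form y'' + P_1(x) y' + P_2(x) y = 0 with P_1(x) = -1 and P_2(x) = 3/x.
x = 0 is a singular point because the y-coefficient 3/x has a pole at x = 0.
It is a regular singular point because x P_1(x) = p(x) = -x and x^2 P_2(x) = q(x) = 3x are polynomials, hence analytic at x = 0.
p(0) = 0,  q(0) = 0.
Indicial equation: r(r-1) + p(0) r + q(0) = 0, i.e. r^2 + (p(0) - 1) r + q(0) = 0, i.e. r^2 - 1 r = 0.
Discriminant: (-1)^2 - 4(0) = 1, so r = (1 ± 1)/2.
Solving: r_1 = 1, r_2 = 0.

indicial: r^2 - 1 r = 0; roots r_1 = 1, r_2 = 0


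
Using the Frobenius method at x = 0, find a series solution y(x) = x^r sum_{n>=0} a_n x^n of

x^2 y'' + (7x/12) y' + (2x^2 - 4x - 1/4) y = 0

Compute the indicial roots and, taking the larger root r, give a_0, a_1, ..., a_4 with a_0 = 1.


Write in Frobenius form y'' + (p(x)/x) y' + (q(x)/x^2) y = 0:
  p(x) = 7/12,  q(x) = 2x^2 - 4x - 1/4.
Indicial equation: r(r-1) + (7/12) r + (-1/4) = 0 -> roots r_1 = 3/4, r_2 = -1/3.
Take r = r_1 = 3/4. Let y(x) = x^r sum_{n>=0} a_n x^n with a_0 = 1.
Substitute y = x^r sum a_n x^n and match x^{r+n}. The recurrence is
  D(n) a_n - 4 a_{n-1} + 2 a_{n-2} = 0,  where D(n) = (r+n)(r+n-1) + (7/12)(r+n) + (-1/4).
  a_n = [4 a_{n-1} - 2 a_{n-2}] / D(n).
Since the indicial polynomial factors as (r - r_1)(r - r_2), D(n) = (r_1 + n - r_1)(r_1 + n - r_2) = n(n + 13/12).
Evaluating step by step (a_0 = 1):
  n = 1: D(1) = 1(1 + 13/12) = 25/12; numerator = 4(1) = 4; a_1 = (4)/(25/12) = 48/25
  n = 2: D(2) = 2(2 + 13/12) = 37/6; numerator = 4(48/25) - 2(1) = 142/25; a_2 = (142/25)/(37/6) = 852/925
  n = 3: D(3) = 3(3 + 13/12) = 49/4; numerator = 4(852/925) - 2(48/25) = -144/925; a_3 = (-144/925)/(49/4) = -576/45325
  n = 4: D(4) = 4(4 + 13/12) = 61/3; numerator = 4(-576/45325) - 2(852/925) = -3432/1813; a_4 = (-3432/1813)/(61/3) = -10296/110593

r = 3/4; a_0 = 1; a_1 = 48/25; a_2 = 852/925; a_3 = -576/45325; a_4 = -10296/110593
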